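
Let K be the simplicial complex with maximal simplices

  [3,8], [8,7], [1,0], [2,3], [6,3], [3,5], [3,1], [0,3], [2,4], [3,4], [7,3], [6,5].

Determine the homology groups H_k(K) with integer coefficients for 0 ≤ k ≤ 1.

H_0 ≅ Z,  H_1 ≅ Z^4.

Take the total order 0 < 1 < 2 < 3 < 4 < 5 < 6 < 7 < 8 on the vertex set. Then K (dimension 1) consists of the simplices:

  0-simplices (9): [0], [1], [2], [3], [4], [5], [6], [7], [8]
  1-simplices (12): [0,1], [0,3], [1,3], [2,3], [2,4], [3,4], [3,5], [3,6], [3,7], [3,8], [5,6], [7,8]

so the chain groups are C_0 ≅ Z^9, C_1 ≅ Z^12.

The boundary map ∂_1: C_1 → C_0 maps an edge to its endpoints' difference, ∂[p,q] = q − p. For instance
  ∂[3,4] = [4] − [3].
The 9×12 boundary matrix has rank 8 and Smith normal form diag(1,1,1,1,1,1,1,1).

From H_k ≅ ker(∂_k) / im(∂_{k+1}) we obtain:

  H_0: rank C_0 − rank ∂_1 = 9 − 8 = 1, and the invariant factors of ∂_1 are all 1, so H_0 = Z.
  H_1: rank ker ∂_1 − rank ∂_2 = (12 − 8) − 0 = 4, and there is no ∂_2, so H_1 = Z^4.

(K is a triangulation of a wedge of 4 circles.)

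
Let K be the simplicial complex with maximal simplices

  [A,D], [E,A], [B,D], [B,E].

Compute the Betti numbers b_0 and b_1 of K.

b_0 = 1, b_1 = 1.

Fix the vertex order A < B < D < E and write every simplex with vertices in increasing order. Then dim K = 1 and the simplices of K are:

  0-simplices (4): A, B, D, E
  1-simplices (4): AD, AE, BD, BE

giving chain groups C_0 ≅ Z^4, C_1 ≅ Z^4.

The boundary map ∂_1: C_1 → C_0 is given by ∂[p,q] = [q] − [p].
This gives a 4×4 integer matrix of rank 3; reducing to Smith normal form yields diagonal entries (1,1,1).

Now H_k = ker ∂_k / im ∂_{k+1}, so:

  H_0: rank C_0 − rank ∂_1 = 4 − 3 = 1, and the invariant factors of ∂_1 are all 1, so H_0 ≅ Z.
  H_1: rank ker ∂_1 − rank ∂_2 = (4 − 3) − 0 = 1, and there is no ∂_2, so H_1 ≅ Z.

(K is a triangulation of the circle S^1.)

Hence the Betti numbers are b_0 = 1, b_1 = 1.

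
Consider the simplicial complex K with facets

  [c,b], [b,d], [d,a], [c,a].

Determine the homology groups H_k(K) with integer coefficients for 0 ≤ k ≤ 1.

H_0 = Z,  H_1 = Z.

K has 4 vertices, 4 edges.
rank ∂_0 = 0, rank ∂_1 = 3 ⇒ b_0 = 4 − 0 − 3 = 1; all invariant factors of ∂_1 are 1 so no torsion. So H_0 = Z.
rank ∂_1 = 3, rank ∂_2 = 0 ⇒ b_1 = 4 − 3 − 0 = 1. So H_1 = Z.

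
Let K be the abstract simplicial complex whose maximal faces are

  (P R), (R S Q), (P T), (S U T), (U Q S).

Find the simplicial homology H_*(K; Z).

Fix the vertex order P < Q < R < S < T < U and write every simplex with vertices in increasing order. Then dim K = 2 and the simplices of K are:

  0-simplices (6): P, Q, R, S, T, U
  1-simplices (9): PR, PT, QR, QS, QU, RS, ST, SU, TU
  2-simplices (3): QRS, QSU, STU

so the chain groups are C_0 ≅ Z^6, C_1 ≅ Z^9, C_2 ≅ Z^3.

∂_1: C_1 → C_0 maps an edge to its endpoints' difference, ∂[p,q] = q − p. For instance
  ∂SU = U − S.
The resulting 6×9 matrix has rank 5, and its Smith normal form has invariant factors (1,1,1,1,1).

∂_2: C_2 → C_1 acts by ∂[p,q,r] = [q,r] − [p,r] + [p,q]. For instance
  ∂QSU = SU − QU + QS,
  ∂STU = TU − SU + ST.
This gives a 9×3 integer matrix of rank 3; reducing to Smith normal form yields diagonal entries (1,1,1).

Reading off H_k = ker ∂_k / im ∂_{k+1}:

  H_0: rank C_0 − rank ∂_1 = 6 − 5 = 1, and the invariant factors of ∂_1 are all 1, so H_0 ≅ Z.
  H_1: rank ker ∂_1 − rank ∂_2 = (9 − 5) − 3 = 1, and the invariant factors of ∂_2 are all 1, so H_1 ≅ Z.
  H_2: rank ker ∂_2 − rank ∂_3 = (3 − 3) − 0 = 0, and there is no ∂_3, so H_2 ≅ 0.

H_0 ≅ Z,  H_1 ≅ Z,  H_2 = 0.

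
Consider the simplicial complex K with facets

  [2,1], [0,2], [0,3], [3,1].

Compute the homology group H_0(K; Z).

Fix the vertex order 0 < 1 < 2 < 3 and write every simplex with vertices in increasing order. Then dim K = 1 and the simplices of K are:

  0-simplices (4): [0], [1], [2], [3]
  1-simplices (4): [0,2], [0,3], [1,2], [1,3]

giving chain groups C_0 ≅ Z^4, C_1 ≅ Z^4.

∂_1: C_1 → C_0 sends each edge [p,q] (with p < q) to q − p. For instance
  ∂[1,3] = [3] − [1].
The resulting 4×4 matrix has rank 3, and its Smith normal form has invariant factors (1,1,1).

Computing H_k = (kernel of ∂_k) / (image of ∂_{k+1}):

  H_0: rank C_0 − rank ∂_1 = 4 − 3 = 1, and the invariant factors of ∂_1 are all 1, so H_0 ≅ Z.

H_0 = Z.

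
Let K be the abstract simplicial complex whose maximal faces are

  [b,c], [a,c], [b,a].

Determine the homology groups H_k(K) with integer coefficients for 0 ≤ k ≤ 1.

Take the total order a < b < c on the vertex set. Then K (dimension 1) consists of the simplices:

  0-simplices (3): a, b, c
  1-simplices (3): ab, ac, bc

so the chain groups are C_0 ≅ Z^3, C_1 ≅ Z^3.

Boundary ∂_1: C_1 → C_0 maps an edge to its endpoints' difference, ∂[p,q] = q − p. For instance
  ∂ac = c − a.
As a 3×3 matrix over Z this has rank 2, with invariant factors (1,1).

Now H_k = ker ∂_k / im ∂_{k+1}, so:

  H_0: rank C_0 − rank ∂_1 = 3 − 2 = 1, and the invariant factors of ∂_1 are all 1, so H_0 = Z.
  H_1: rank ker ∂_1 − rank ∂_2 = (3 − 2) − 0 = 1, and there is no ∂_2, so H_1 = Z.

H_0 ≅ Z,  H_1 ≅ Z.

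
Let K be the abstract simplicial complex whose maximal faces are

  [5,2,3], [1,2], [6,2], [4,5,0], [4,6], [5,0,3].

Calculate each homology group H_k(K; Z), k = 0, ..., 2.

Take the total order 0 < 1 < 2 < 3 < 4 < 5 < 6 on the vertex set. Then K (dimension 2) consists of the simplices:

  0-simplices (7): [0], [1], [2], [3], [4], [5], [6]
  1-simplices (10): [0,3], [0,4], [0,5], [1,2], [2,3], [2,5], [2,6], [3,5], [4,5], [4,6]
  2-simplices (3): [0,3,5], [0,4,5], [2,3,5]

giving chain groups C_0 ≅ Z^7, C_1 ≅ Z^10, C_2 ≅ Z^3.

Boundary ∂_1: C_1 → C_0 maps an edge to its endpoints' difference, ∂[p,q] = q − p. For instance
  ∂[2,5] = [5] − [2].
This gives a 7×10 integer matrix of rank 6; reducing to Smith normal form yields diagonal entries (1,1,1,1,1,1).

Boundary ∂_2: C_2 → C_1 sends each 2-simplex [p,q,r] to [q,r] − [p,r] + [p,q]. For instance
  ∂[0,4,5] = [4,5] − [0,5] + [0,4],
  ∂[0,3,5] = [3,5] − [0,5] + [0,3].
The 10×3 boundary matrix has rank 3 and Smith normal form diag(1,1,1).

Now H_k = ker ∂_k / im ∂_{k+1}, so:

  H_0: rank C_0 − rank ∂_1 = 7 − 6 = 1, and the invariant factors of ∂_1 are all 1, so H_0 ≅ Z.
  H_1: rank ker ∂_1 − rank ∂_2 = (10 − 6) − 3 = 1, and the invariant factors of ∂_2 are all 1, so H_1 ≅ Z.
  H_2: rank ker ∂_2 − rank ∂_3 = (3 − 3) − 0 = 0, and there is no ∂_3, so H_2 ≅ 0.

H_0 = Z,  H_1 = Z,  H_2 = 0.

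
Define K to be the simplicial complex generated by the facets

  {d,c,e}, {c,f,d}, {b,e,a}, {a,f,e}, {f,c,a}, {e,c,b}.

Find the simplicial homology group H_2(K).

We work with the vertex ordering a < b < c < d < e < f. The simplices of K, each written with vertices in increasing order, are:

  0-simplices (6): a, b, c, d, e, f
  1-simplices (12): ab, ac, ae, af, bc, be, cd, ce, cf, de, df, ef
  2-simplices (6): abe, acf, aef, bce, cde, cdf

so the chain groups are C_0 ≅ Z^6, C_1 ≅ Z^12, C_2 ≅ Z^6.

The boundary map ∂_1: C_1 → C_0 is given by ∂[p,q] = [q] − [p]. For instance
  ∂ac = c − a.
This gives a 6×12 integer matrix of rank 5; reducing to Smith normal form yields diagonal entries (1,1,1,1,1).

Boundary ∂_2: C_2 → C_1 acts by ∂[p,q,r] = [q,r] − [p,r] + [p,q]. For instance
  ∂abe = be − ae + ab,
  ∂cdf = df − cf + cd.
The resulting 12×6 matrix has rank 6, and its Smith normal form has invariant factors (1,1,1,1,1,1).

Reading off H_k = ker ∂_k / im ∂_{k+1}:

  H_2: rank ker ∂_2 − rank ∂_3 = (6 − 6) − 0 = 0, and there is no ∂_3, so H_2 ≅ 0.

H_2 ≅ 0.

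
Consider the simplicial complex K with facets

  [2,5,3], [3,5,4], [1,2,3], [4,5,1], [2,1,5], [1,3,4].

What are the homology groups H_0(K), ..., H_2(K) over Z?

H_0 ≅ Z,  H_1 = 0,  H_2 ≅ Z.

Take the total order 1 < 2 < 3 < 4 < 5 on the vertex set. Then K (dimension 2) consists of the simplices:

  0-simplices (5): [1], [2], [3], [4], [5]
  1-simplices (9): [1,2], [1,3], [1,4], [1,5], [2,3], [2,5], [3,4], [3,5], [4,5]
  2-simplices (6): [1,2,3], [1,2,5], [1,3,4], [1,4,5], [2,3,5], [3,4,5]

Hence C_0 ≅ Z^5, C_1 ≅ Z^9, C_2 ≅ Z^6.

Boundary ∂_1: C_1 → C_0 sends each edge [p,q] (with p < q) to q − p. For instance
  ∂[4,5] = [5] − [4].
The resulting 5×9 matrix has rank 4, and its Smith normal form has invariant factors (1,1,1,1).

∂_2: C_2 → C_1 sends each 2-simplex [p,q,r] to [q,r] − [p,r] + [p,q]. For instance
  ∂[1,4,5] = [4,5] − [1,5] + [1,4],
  ∂[3,4,5] = [4,5] − [3,5] + [3,4].
The resulting 9×6 matrix has rank 5, and its Smith normal form has invariant factors (1,1,1,1,1).

Now H_k = ker ∂_k / im ∂_{k+1}, so:

  H_0: rank C_0 − rank ∂_1 = 5 − 4 = 1, and the invariant factors of ∂_1 are all 1, so H_0 = Z.
  H_1: rank ker ∂_1 − rank ∂_2 = (9 − 4) − 5 = 0, and the invariant factors of ∂_2 are all 1, so H_1 = 0.
  H_2: rank ker ∂_2 − rank ∂_3 = (6 − 5) − 0 = 1, and there is no ∂_3, so H_2 = Z.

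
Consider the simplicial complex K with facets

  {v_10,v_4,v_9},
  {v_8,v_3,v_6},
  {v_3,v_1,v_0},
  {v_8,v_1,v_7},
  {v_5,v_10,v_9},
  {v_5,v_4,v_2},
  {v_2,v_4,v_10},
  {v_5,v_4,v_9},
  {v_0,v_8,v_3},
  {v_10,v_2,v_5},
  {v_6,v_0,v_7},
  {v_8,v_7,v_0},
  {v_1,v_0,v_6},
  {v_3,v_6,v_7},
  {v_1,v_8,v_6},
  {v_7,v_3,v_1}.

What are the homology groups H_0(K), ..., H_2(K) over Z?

H_0 ≅ Z^2,  H_1 ≅ Z/2,  H_2 ≅ Z.

Take the total order v_0 < v_1 < v_2 < v_3 < v_4 < v_5 < v_6 < v_7 < v_8 < v_9 < v_10 on the vertex set. Then K (dimension 2) consists of the simplices:

  0-simplices (11): [v_0], [v_1], [v_2], [v_3], [v_4], [v_5], [v_6], [v_7], [v_8], [v_9], [v_10]
  1-simplices (24): (24 of them)
  2-simplices (16): (16 of them)

Hence C_0 ≅ Z^11, C_1 ≅ Z^24, C_2 ≅ Z^16.

The boundary map ∂_1: C_1 → C_0 is given by ∂[p,q] = [q] − [p].
The 11×24 boundary matrix has rank 9 and Smith normal form diag(1,1,1,1,1,1,1,1,1).

∂_2: C_2 → C_1 sends each 2-simplex [p,q,r] to [q,r] − [p,r] + [p,q]. For instance
  ∂[v_1,v_7,v_8] = [v_7,v_8] − [v_1,v_8] + [v_1,v_7],
  ∂[v_2,v_5,v_10] = [v_5,v_10] − [v_2,v_10] + [v_2,v_5].
As a 24×16 matrix over Z this has rank 15, with invariant factors (1,1,1,1,1,1,1,1,1,1,1,1,1,1,2).

From H_k ≅ ker(∂_k) / im(∂_{k+1}) we obtain:

  H_0: rank C_0 − rank ∂_1 = 11 − 9 = 2, and the invariant factors of ∂_1 are all 1, so H_0 ≅ Z^2.
  H_1: rank ker ∂_1 − rank ∂_2 = (24 − 9) − 15 = 0, and ∂_2 has invariant factor 2 > 1, so H_1 ≅ Z/2.
  H_2: rank ker ∂_2 − rank ∂_3 = (16 − 15) − 0 = 1, and there is no ∂_3, so H_2 ≅ Z.

As a check, the Euler characteristic is 11 − 24 + 16 = 3, which agrees with 2 − 0 + 1 = 3.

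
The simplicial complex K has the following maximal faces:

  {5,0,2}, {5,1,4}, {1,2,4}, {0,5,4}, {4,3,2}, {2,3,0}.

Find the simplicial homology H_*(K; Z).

Take the total order 0 < 1 < 2 < 3 < 4 < 5 on the vertex set. Then K (dimension 2) consists of the simplices:

  0-simplices (6): [0], [1], [2], [3], [4], [5]
  1-simplices (12): [0,2], [0,3], [0,4], [0,5], [1,2], [1,4], [1,5], [2,3], [2,4], [2,5], [3,4], [4,5]
  2-simplices (6): [0,2,3], [0,2,5], [0,4,5], [1,2,4], [1,4,5], [2,3,4]

giving chain groups C_0 ≅ Z^6, C_1 ≅ Z^12, C_2 ≅ Z^6.

Boundary ∂_1: C_1 → C_0 sends each edge [p,q] (with p < q) to q − p. For instance
  ∂[0,5] = [5] − [0].
As a 6×12 matrix over Z this has rank 5, with invariant factors (1,1,1,1,1).

The boundary map ∂_2: C_2 → C_1 acts by ∂[p,q,r] = [q,r] − [p,r] + [p,q]. For instance
  ∂[0,2,3] = [2,3] − [0,3] + [0,2],
  ∂[2,3,4] = [3,4] − [2,4] + [2,3].
The resulting 12×6 matrix has rank 6, and its Smith normal form has invariant factors (1,1,1,1,1,1).

Now H_k = ker ∂_k / im ∂_{k+1}, so:

  H_0: rank C_0 − rank ∂_1 = 6 − 5 = 1, and the invariant factors of ∂_1 are all 1, so H_0 ≅ Z.
  H_1: rank ker ∂_1 − rank ∂_2 = (12 − 5) − 6 = 1, and the invariant factors of ∂_2 are all 1, so H_1 ≅ Z.
  H_2: rank ker ∂_2 − rank ∂_3 = (6 − 6) − 0 = 0, and there is no ∂_3, so H_2 ≅ 0.

As a check, the Euler characteristic is 6 − 12 + 6 = 0, which agrees with 1 − 1 + 0 = 0.

H_0 ≅ Z,  H_1 ≅ Z,  H_2 = 0.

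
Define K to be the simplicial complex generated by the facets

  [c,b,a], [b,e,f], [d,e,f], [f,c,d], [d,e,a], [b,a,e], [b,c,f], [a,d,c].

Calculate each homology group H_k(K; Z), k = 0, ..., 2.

Order the vertices as a < b < c < d < e < f. Listing each simplex with vertices in this order, K has dimension 2 with simplices:

  0-simplices (6): a, b, c, d, e, f
  1-simplices (12): ab, ac, ad, ae, bc, be, bf, cd, cf, de, df, ef
  2-simplices (8): abc, abe, acd, ade, bcf, bef, cdf, def

so the chain groups are C_0 ≅ Z^6, C_1 ≅ Z^12, C_2 ≅ Z^8.

The boundary map ∂_1: C_1 → C_0 maps an edge to its endpoints' difference, ∂[p,q] = q − p.
The 6×12 boundary matrix has rank 5 and Smith normal form diag(1,1,1,1,1).

Boundary ∂_2: C_2 → C_1 maps a triangle to the signed sum of its edges. For instance
  ∂acd = cd − ad + ac,
  ∂bcf = cf − bf + bc.
This gives a 12×8 integer matrix of rank 7; reducing to Smith normal form yields diagonal entries (1,1,1,1,1,1,1).

From H_k ≅ ker(∂_k) / im(∂_{k+1}) we obtain:

  H_0: rank C_0 − rank ∂_1 = 6 − 5 = 1, and the invariant factors of ∂_1 are all 1, so H_0 ≅ Z.
  H_1: rank ker ∂_1 − rank ∂_2 = (12 − 5) − 7 = 0, and the invariant factors of ∂_2 are all 1, so H_1 ≅ 0.
  H_2: rank ker ∂_2 − rank ∂_3 = (8 − 7) − 0 = 1, and there is no ∂_3, so H_2 ≅ Z.

As a check, the Euler characteristic is 6 − 12 + 8 = 2, which agrees with 1 − 0 + 1 = 2.

H_0 ≅ Z,  H_1 = 0,  H_2 ≅ Z.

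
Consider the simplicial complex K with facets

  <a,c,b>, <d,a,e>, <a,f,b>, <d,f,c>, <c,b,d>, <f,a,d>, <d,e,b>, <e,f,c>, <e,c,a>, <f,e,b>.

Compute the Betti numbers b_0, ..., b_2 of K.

K has 6 vertices, 15 edges, 10 triangles.
rank ∂_0 = 0, rank ∂_1 = 5 ⇒ b_0 = 6 − 0 − 5 = 1; all invariant factors of ∂_1 are 1 so no torsion. So H_0 ≅ Z.
rank ∂_1 = 5, rank ∂_2 = 10 ⇒ b_1 = 15 − 5 − 10 = 0; ∂_2 has invariant factor(s) [2] giving torsion. So H_1 ≅ Z_2.
rank ∂_2 = 10, rank ∂_3 = 0 ⇒ b_2 = 10 − 10 − 0 = 0. So H_2 ≅ 0.

b_0 = 1, b_1 = 0, b_2 = 0.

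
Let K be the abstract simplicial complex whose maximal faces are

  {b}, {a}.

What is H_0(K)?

Order the vertices as a < b. Listing each simplex with vertices in this order, K has dimension 0 with simplices:

  0-simplices (2): a, b

so the chain groups are C_0 ≅ Z^2.

Computing H_k = (kernel of ∂_k) / (image of ∂_{k+1}):

  H_0: rank C_0 − rank ∂_1 = 2 − 0 = 2, and there is no ∂_1, so H_0 = Z^2.

H_0 ≅ Z^2.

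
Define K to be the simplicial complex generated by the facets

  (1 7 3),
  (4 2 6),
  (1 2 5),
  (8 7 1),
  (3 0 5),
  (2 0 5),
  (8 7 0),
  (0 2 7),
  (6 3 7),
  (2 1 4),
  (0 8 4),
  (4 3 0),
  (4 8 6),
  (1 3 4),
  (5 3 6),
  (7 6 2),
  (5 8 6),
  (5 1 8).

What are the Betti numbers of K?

b_0 = 1, b_1 = 2, b_2 = 1.

Order the vertices as 0 < 1 < 2 < 3 < 4 < 5 < 6 < 7 < 8. Listing each simplex with vertices in this order, K has dimension 2 with simplices:

  0-simplices (9): [0], [1], [2], [3], [4], [5], [6], [7], [8]
  1-simplices (27): (27 of them)
  2-simplices (18): [0,2,5], [0,2,7], [0,3,4], [0,3,5], [0,4,8], [0,7,8], [1,2,4], [1,2,5], [1,3,4], [1,3,7], [1,5,8], [1,7,8], [2,4,6], [2,6,7], [3,5,6], [3,6,7], [4,6,8], [5,6,8]

giving chain groups C_0 ≅ Z^9, C_1 ≅ Z^27, C_2 ≅ Z^18.

The boundary map ∂_1: C_1 → C_0 is given by ∂[p,q] = [q] − [p].
The resulting 9×27 matrix has rank 8, and its Smith normal form has invariant factors (1,1,1,1,1,1,1,1).

∂_2: C_2 → C_1 maps a triangle to the signed sum of its edges. For instance
  ∂[1,7,8] = [7,8] − [1,8] + [1,7],
  ∂[1,2,4] = [2,4] − [1,4] + [1,2].
This gives a 27×18 integer matrix of rank 17; reducing to Smith normal form yields diagonal entries (1,1,1,1,1,1,1,1,1,1,1,1,1,1,1,1,1).

From H_k ≅ ker(∂_k) / im(∂_{k+1}) we obtain:

  H_0: rank C_0 − rank ∂_1 = 9 − 8 = 1, and the invariant factors of ∂_1 are all 1, so H_0 ≅ Z.
  H_1: rank ker ∂_1 − rank ∂_2 = (27 − 8) − 17 = 2, and the invariant factors of ∂_2 are all 1, so H_1 ≅ Z^2.
  H_2: rank ker ∂_2 − rank ∂_3 = (18 − 17) − 0 = 1, and there is no ∂_3, so H_2 ≅ Z.

As a check, the Euler characteristic is 9 − 27 + 18 = 0, which agrees with 1 − 2 + 1 = 0.

Hence the Betti numbers are b_0 = 1, b_1 = 2, b_2 = 1.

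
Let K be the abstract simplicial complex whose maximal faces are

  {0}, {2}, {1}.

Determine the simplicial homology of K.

H_0 = Z^3.

Fix the vertex order 0 < 1 < 2 and write every simplex with vertices in increasing order. Then dim K = 0 and the simplices of K are:

  0-simplices (3): [0], [1], [2]

so the chain groups are C_0 ≅ Z^3.

From H_k ≅ ker(∂_k) / im(∂_{k+1}) we obtain:

  H_0: rank C_0 − rank ∂_1 = 3 − 0 = 3, and there is no ∂_1, so H_0 ≅ Z^3.

(K is a triangulation of a set of 3 points.)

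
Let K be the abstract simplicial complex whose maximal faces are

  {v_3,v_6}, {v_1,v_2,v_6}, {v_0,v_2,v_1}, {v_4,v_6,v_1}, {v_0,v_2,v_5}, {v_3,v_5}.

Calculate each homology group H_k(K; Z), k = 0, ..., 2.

We work with the vertex ordering v_0 < v_1 < v_2 < v_3 < v_4 < v_5 < v_6. The simplices of K, each written with vertices in increasing order, are:

  0-simplices (7): [v_0], [v_1], [v_2], [v_3], [v_4], [v_5], [v_6]
  1-simplices (11): [v_0,v_1], [v_0,v_2], [v_0,v_5], [v_1,v_2], [v_1,v_4], [v_1,v_6], [v_2,v_5], [v_2,v_6], [v_3,v_5], [v_3,v_6], [v_4,v_6]
  2-simplices (4): [v_0,v_1,v_2], [v_0,v_2,v_5], [v_1,v_2,v_6], [v_1,v_4,v_6]

Hence C_0 ≅ Z^7, C_1 ≅ Z^11, C_2 ≅ Z^4.

∂_1: C_1 → C_0 maps an edge to its endpoints' difference, ∂[p,q] = q − p.
The resulting 7×11 matrix has rank 6, and its Smith normal form has invariant factors (1,1,1,1,1,1).

The boundary map ∂_2: C_2 → C_1 maps a triangle to the signed sum of its edges. For instance
  ∂[v_1,v_4,v_6] = [v_4,v_6] − [v_1,v_6] + [v_1,v_4],
  ∂[v_0,v_1,v_2] = [v_1,v_2] − [v_0,v_2] + [v_0,v_1].
This gives a 11×4 integer matrix of rank 4; reducing to Smith normal form yields diagonal entries (1,1,1,1).

Reading off H_k = ker ∂_k / im ∂_{k+1}:

  H_0: rank C_0 − rank ∂_1 = 7 − 6 = 1, and the invariant factors of ∂_1 are all 1, so H_0 = Z.
  H_1: rank ker ∂_1 − rank ∂_2 = (11 − 6) − 4 = 1, and the invariant factors of ∂_2 are all 1, so H_1 = Z.
  H_2: rank ker ∂_2 − rank ∂_3 = (4 − 4) − 0 = 0, and there is no ∂_3, so H_2 = 0.

H_0 ≅ Z,  H_1 ≅ Z,  H_2 = 0.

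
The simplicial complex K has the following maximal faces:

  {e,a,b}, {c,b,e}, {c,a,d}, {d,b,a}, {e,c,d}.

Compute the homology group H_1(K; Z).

We work with the vertex ordering a < b < c < d < e. The simplices of K, each written with vertices in increasing order, are:

  0-simplices (5): a, b, c, d, e
  1-simplices (10): ab, ac, ad, ae, bc, bd, be, cd, ce, de
  2-simplices (5): abd, abe, acd, bce, cde

so the chain groups are C_0 ≅ Z^5, C_1 ≅ Z^10, C_2 ≅ Z^5.

∂_1: C_1 → C_0 maps an edge to its endpoints' difference, ∂[p,q] = q − p.
As a 5×10 matrix over Z this has rank 4, with invariant factors (1,1,1,1).

∂_2: C_2 → C_1 sends each 2-simplex [p,q,r] to [q,r] − [p,r] + [p,q]. For instance
  ∂acd = cd − ad + ac,
  ∂bce = ce − be + bc.
The resulting 10×5 matrix has rank 5, and its Smith normal form has invariant factors (1,1,1,1,1).

Computing H_k = (kernel of ∂_k) / (image of ∂_{k+1}):

  H_1: rank ker ∂_1 − rank ∂_2 = (10 − 4) − 5 = 1, and the invariant factors of ∂_2 are all 1, so H_1 = Z.

H_1 = Z.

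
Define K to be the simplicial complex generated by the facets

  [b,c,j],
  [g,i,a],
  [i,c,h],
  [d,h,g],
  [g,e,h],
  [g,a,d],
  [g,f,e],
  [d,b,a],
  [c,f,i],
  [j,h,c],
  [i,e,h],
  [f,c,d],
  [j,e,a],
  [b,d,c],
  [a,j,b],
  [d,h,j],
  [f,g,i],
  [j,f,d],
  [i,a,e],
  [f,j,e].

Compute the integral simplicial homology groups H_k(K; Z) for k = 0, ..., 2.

K has 10 vertices, 30 edges, 20 triangles.
rank ∂_0 = 0, rank ∂_1 = 9 ⇒ b_0 = 10 − 0 − 9 = 1; all invariant factors of ∂_1 are 1 so no torsion. So H_0 = Z.
rank ∂_1 = 9, rank ∂_2 = 20 ⇒ b_1 = 30 − 9 − 20 = 1; ∂_2 has invariant factor(s) [2] giving torsion. So H_1 = Z ⊕ Z/2.
rank ∂_2 = 20, rank ∂_3 = 0 ⇒ b_2 = 20 − 20 − 0 = 0. So H_2 = 0.

H_0 ≅ Z,  H_1 ≅ Z ⊕ Z/2,  H_2 = 0.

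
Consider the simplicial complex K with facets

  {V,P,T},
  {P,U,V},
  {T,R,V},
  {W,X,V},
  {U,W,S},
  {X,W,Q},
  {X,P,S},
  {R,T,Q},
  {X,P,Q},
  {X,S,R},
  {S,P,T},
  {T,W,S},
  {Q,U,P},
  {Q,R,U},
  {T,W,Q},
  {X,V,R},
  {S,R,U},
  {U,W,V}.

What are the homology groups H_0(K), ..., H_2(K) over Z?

Order the vertices as P < Q < R < S < T < U < V < W < X. Listing each simplex with vertices in this order, K has dimension 2 with simplices:

  0-simplices (9): P, Q, R, S, T, U, V, W, X
  1-simplices (27): PQ, PS, PT, PU, PV, PX, QR, QT, QU, QW, QX, RS, RT, RU, RV, RX, ST, SU, SW, SX, TV, TW, UV, UW, VW, VX, WX
  2-simplices (18): PQU, PQX, PST, PSX, PTV, PUV, QRT, QRU, QTW, QWX, RSU, RSX, RTV, RVX, STW, SUW, UVW, VWX

so the chain groups are C_0 ≅ Z^9, C_1 ≅ Z^27, C_2 ≅ Z^18.

Boundary ∂_1: C_1 → C_0 maps an edge to its endpoints' difference, ∂[p,q] = q − p. For instance
  ∂UV = V − U.
As a 9×27 matrix over Z this has rank 8, with invariant factors (1,1,1,1,1,1,1,1).

The boundary map ∂_2: C_2 → C_1 acts by ∂[p,q,r] = [q,r] − [p,r] + [p,q]. For instance
  ∂UVW = VW − UW + UV,
  ∂QRU = RU − QU + QR.
This gives a 27×18 integer matrix of rank 17; reducing to Smith normal form yields diagonal entries (1,1,1,1,1,1,1,1,1,1,1,1,1,1,1,1,1).

Now H_k = ker ∂_k / im ∂_{k+1}, so:

  H_0: rank C_0 − rank ∂_1 = 9 − 8 = 1, and the invariant factors of ∂_1 are all 1, so H_0 ≅ Z.
  H_1: rank ker ∂_1 − rank ∂_2 = (27 − 8) − 17 = 2, and the invariant factors of ∂_2 are all 1, so H_1 ≅ Z^2.
  H_2: rank ker ∂_2 − rank ∂_3 = (18 − 17) − 0 = 1, and there is no ∂_3, so H_2 ≅ Z.

As a check, the Euler characteristic is 9 − 27 + 18 = 0, which agrees with 1 − 2 + 1 = 0.

H_0 = Z,  H_1 = Z^2,  H_2 = Z.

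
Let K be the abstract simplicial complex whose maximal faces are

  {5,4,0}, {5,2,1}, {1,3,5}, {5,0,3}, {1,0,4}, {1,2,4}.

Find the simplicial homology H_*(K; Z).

H_0 ≅ Z,  H_1 ≅ Z,  H_2 = 0.

We work with the vertex ordering 0 < 1 < 2 < 3 < 4 < 5. The simplices of K, each written with vertices in increasing order, are:

  0-simplices (6): [0], [1], [2], [3], [4], [5]
  1-simplices (12): [0,1], [0,3], [0,4], [0,5], [1,2], [1,3], [1,4], [1,5], [2,4], [2,5], [3,5], [4,5]
  2-simplices (6): [0,1,4], [0,3,5], [0,4,5], [1,2,4], [1,2,5], [1,3,5]

giving chain groups C_0 ≅ Z^6, C_1 ≅ Z^12, C_2 ≅ Z^6.

The boundary map ∂_1: C_1 → C_0 maps an edge to its endpoints' difference, ∂[p,q] = q − p. For instance
  ∂[0,4] = [4] − [0].
As a 6×12 matrix over Z this has rank 5, with invariant factors (1,1,1,1,1).

Boundary ∂_2: C_2 → C_1 maps a triangle to the signed sum of its edges. For instance
  ∂[0,1,4] = [1,4] − [0,4] + [0,1],
  ∂[1,2,5] = [2,5] − [1,5] + [1,2].
The 12×6 boundary matrix has rank 6 and Smith normal form diag(1,1,1,1,1,1).

From H_k ≅ ker(∂_k) / im(∂_{k+1}) we obtain:

  H_0: rank C_0 − rank ∂_1 = 6 − 5 = 1, and the invariant factors of ∂_1 are all 1, so H_0 ≅ Z.
  H_1: rank ker ∂_1 − rank ∂_2 = (12 − 5) − 6 = 1, and the invariant factors of ∂_2 are all 1, so H_1 ≅ Z.
  H_2: rank ker ∂_2 − rank ∂_3 = (6 − 6) − 0 = 0, and there is no ∂_3, so H_2 ≅ 0.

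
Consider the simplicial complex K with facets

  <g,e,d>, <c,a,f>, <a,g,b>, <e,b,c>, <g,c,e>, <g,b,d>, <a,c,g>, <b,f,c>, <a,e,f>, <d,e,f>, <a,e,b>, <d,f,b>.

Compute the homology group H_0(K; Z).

H_0 = Z.

We work with the vertex ordering a < b < c < d < e < f < g. The simplices of K, each written with vertices in increasing order, are:

  0-simplices (7): a, b, c, d, e, f, g
  1-simplices (18): ab, ac, ae, af, ag, bc, bd, be, bf, bg, ce, cf, cg, de, df, dg, ef, eg
  2-simplices (12): abe, abg, acf, acg, aef, bce, bcf, bdf, bdg, ceg, def, deg

giving chain groups C_0 ≅ Z^7, C_1 ≅ Z^18, C_2 ≅ Z^12.

The boundary map ∂_1: C_1 → C_0 sends each edge [p,q] (with p < q) to q − p. For instance
  ∂bf = f − b.
As a 7×18 matrix over Z this has rank 6, with invariant factors (1,1,1,1,1,1).

∂_2: C_2 → C_1 sends each 2-simplex [p,q,r] to [q,r] − [p,r] + [p,q]. For instance
  ∂abe = be − ae + ab,
  ∂acf = cf − af + ac.
This gives a 18×12 integer matrix of rank 12; reducing to Smith normal form yields diagonal entries (1,1,1,1,1,1,1,1,1,1,1,2).

From H_k ≅ ker(∂_k) / im(∂_{k+1}) we obtain:

  H_0: rank C_0 − rank ∂_1 = 7 − 6 = 1, and the invariant factors of ∂_1 are all 1, so H_0 = Z.

(K is a triangulation of the real projective plane RP^2.)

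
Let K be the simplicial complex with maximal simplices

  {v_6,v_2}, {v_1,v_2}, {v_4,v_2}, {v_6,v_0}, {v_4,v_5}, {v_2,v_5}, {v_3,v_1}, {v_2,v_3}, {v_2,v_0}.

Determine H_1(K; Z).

H_1 = Z^3.

We work with the vertex ordering v_0 < v_1 < v_2 < v_3 < v_4 < v_5 < v_6. The simplices of K, each written with vertices in increasing order, are:

  0-simplices (7): [v_0], [v_1], [v_2], [v_3], [v_4], [v_5], [v_6]
  1-simplices (9): [v_0,v_2], [v_0,v_6], [v_1,v_2], [v_1,v_3], [v_2,v_3], [v_2,v_4], [v_2,v_5], [v_2,v_6], [v_4,v_5]

Hence C_0 ≅ Z^7, C_1 ≅ Z^9.

Boundary ∂_1: C_1 → C_0 sends each edge [p,q] (with p < q) to q − p. For instance
  ∂[v_0,v_6] = [v_6] − [v_0].
The 7×9 boundary matrix has rank 6 and Smith normal form diag(1,1,1,1,1,1).

Computing H_k = (kernel of ∂_k) / (image of ∂_{k+1}):

  H_1: rank ker ∂_1 − rank ∂_2 = (9 − 6) − 0 = 3, and there is no ∂_2, so H_1 = Z^3.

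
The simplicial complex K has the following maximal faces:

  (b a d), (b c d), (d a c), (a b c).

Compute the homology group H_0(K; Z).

H_0 ≅ Z.

K has 4 vertices, 6 edges, 4 triangles.
rank ∂_0 = 0, rank ∂_1 = 3 ⇒ b_0 = 4 − 0 − 3 = 1; all invariant factors of ∂_1 are 1 so no torsion. So H_0 = Z.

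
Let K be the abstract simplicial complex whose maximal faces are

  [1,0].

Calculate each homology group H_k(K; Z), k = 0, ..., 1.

H_0 = Z,  H_1 = 0.

Fix the vertex order 0 < 1 and write every simplex with vertices in increasing order. Then dim K = 1 and the simplices of K are:

  0-simplices (2): [0], [1]
  1-simplices (1): [0,1]

so the chain groups are C_0 ≅ Z^2, C_1 ≅ Z^1.

The boundary map ∂_1: C_1 → C_0 is given by ∂[p,q] = [q] − [p]. For instance
  ∂[0,1] = [1] − [0].
This gives a 2×1 integer matrix of rank 1; reducing to Smith normal form yields diagonal entries (1).

Computing H_k = (kernel of ∂_k) / (image of ∂_{k+1}):

  H_0: rank C_0 − rank ∂_1 = 2 − 1 = 1, and the invariant factors of ∂_1 are all 1, so H_0 = Z.
  H_1: rank ker ∂_1 − rank ∂_2 = (1 − 1) − 0 = 0, and there is no ∂_2, so H_1 = 0.

(K is a triangulation of the 1-simplex.)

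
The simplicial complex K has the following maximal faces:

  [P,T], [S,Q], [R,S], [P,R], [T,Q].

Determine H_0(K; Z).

Fix the vertex order P < Q < R < S < T and write every simplex with vertices in increasing order. Then dim K = 1 and the simplices of K are:

  0-simplices (5): P, Q, R, S, T
  1-simplices (5): PR, PT, QS, QT, RS

Hence C_0 ≅ Z^5, C_1 ≅ Z^5.

Boundary ∂_1: C_1 → C_0 sends each edge [p,q] (with p < q) to q − p.
The resulting 5×5 matrix has rank 4, and its Smith normal form has invariant factors (1,1,1,1).

Now H_k = ker ∂_k / im ∂_{k+1}, so:

  H_0: rank C_0 − rank ∂_1 = 5 − 4 = 1, and the invariant factors of ∂_1 are all 1, so H_0 = Z.

(K is a triangulation of the circle S^1.)

H_0 ≅ Z.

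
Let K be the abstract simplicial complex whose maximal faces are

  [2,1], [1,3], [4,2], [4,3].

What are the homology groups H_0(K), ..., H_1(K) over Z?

H_0 = Z,  H_1 = Z.

K has 4 vertices, 4 edges.
rank ∂_0 = 0, rank ∂_1 = 3 ⇒ b_0 = 4 − 0 − 3 = 1; all invariant factors of ∂_1 are 1 so no torsion. So H_0 = Z.
rank ∂_1 = 3, rank ∂_2 = 0 ⇒ b_1 = 4 − 3 − 0 = 1. So H_1 = Z.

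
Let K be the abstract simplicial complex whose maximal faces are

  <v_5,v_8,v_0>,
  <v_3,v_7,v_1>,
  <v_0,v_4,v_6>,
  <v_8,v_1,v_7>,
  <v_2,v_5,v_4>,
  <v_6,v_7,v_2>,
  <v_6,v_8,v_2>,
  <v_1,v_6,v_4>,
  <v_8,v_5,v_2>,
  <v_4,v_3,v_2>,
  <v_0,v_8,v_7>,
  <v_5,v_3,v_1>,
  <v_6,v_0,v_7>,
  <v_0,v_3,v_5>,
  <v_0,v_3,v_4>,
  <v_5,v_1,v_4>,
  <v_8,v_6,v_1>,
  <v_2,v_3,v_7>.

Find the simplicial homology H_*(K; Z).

H_0 = Z,  H_1 = Z ⊕ Z/2Z,  H_2 = 0.

We work with the vertex ordering v_0 < v_1 < v_2 < v_3 < v_4 < v_5 < v_6 < v_7 < v_8. The simplices of K, each written with vertices in increasing order, are:

  0-simplices (9): [v_0], [v_1], [v_2], [v_3], [v_4], [v_5], [v_6], [v_7], [v_8]
  1-simplices (27): (27 of them)
  2-simplices (18): (18 of them)

so the chain groups are C_0 ≅ Z^9, C_1 ≅ Z^27, C_2 ≅ Z^18.

∂_1: C_1 → C_0 maps an edge to its endpoints' difference, ∂[p,q] = q − p. For instance
  ∂[v_7,v_8] = [v_8] − [v_7].
The resulting 9×27 matrix has rank 8, and its Smith normal form has invariant factors (1,1,1,1,1,1,1,1).

∂_2: C_2 → C_1 acts by ∂[p,q,r] = [q,r] − [p,r] + [p,q]. For instance
  ∂[v_1,v_4,v_5] = [v_4,v_5] − [v_1,v_5] + [v_1,v_4],
  ∂[v_1,v_3,v_5] = [v_3,v_5] − [v_1,v_5] + [v_1,v_3].
As a 27×18 matrix over Z this has rank 18, with invariant factors (1,1,1,1,1,1,1,1,1,1,1,1,1,1,1,1,1,2).

Computing H_k = (kernel of ∂_k) / (image of ∂_{k+1}):

  H_0: rank C_0 − rank ∂_1 = 9 − 8 = 1, and the invariant factors of ∂_1 are all 1, so H_0 ≅ Z.
  H_1: rank ker ∂_1 − rank ∂_2 = (27 − 8) − 18 = 1, and ∂_2 has invariant factor 2 > 1, so H_1 ≅ Z ⊕ Z/2Z.
  H_2: rank ker ∂_2 − rank ∂_3 = (18 − 18) − 0 = 0, and there is no ∂_3, so H_2 ≅ 0.

As a check, the Euler characteristic is 9 − 27 + 18 = 0, which agrees with 1 − 1 + 0 = 0.
(K is a triangulation of the Klein bottle.)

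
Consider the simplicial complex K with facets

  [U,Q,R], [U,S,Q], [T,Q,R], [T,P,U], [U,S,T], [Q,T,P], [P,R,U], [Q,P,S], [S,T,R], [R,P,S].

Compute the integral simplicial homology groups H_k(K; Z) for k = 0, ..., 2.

Take the total order P < Q < R < S < T < U on the vertex set. Then K (dimension 2) consists of the simplices:

  0-simplices (6): P, Q, R, S, T, U
  1-simplices (15): PQ, PR, PS, PT, PU, QR, QS, QT, QU, RS, RT, RU, ST, SU, TU
  2-simplices (10): PQS, PQT, PRS, PRU, PTU, QRT, QRU, QSU, RST, STU

Hence C_0 ≅ Z^6, C_1 ≅ Z^15, C_2 ≅ Z^10.

∂_1: C_1 → C_0 maps an edge to its endpoints' difference, ∂[p,q] = q − p.
The 6×15 boundary matrix has rank 5 and Smith normal form diag(1,1,1,1,1).

The boundary map ∂_2: C_2 → C_1 acts by ∂[p,q,r] = [q,r] − [p,r] + [p,q]. For instance
  ∂RST = ST − RT + RS,
  ∂QRU = RU − QU + QR.
As a 15×10 matrix over Z this has rank 10, with invariant factors (1,1,1,1,1,1,1,1,1,2).

Now H_k = ker ∂_k / im ∂_{k+1}, so:

  H_0: rank C_0 − rank ∂_1 = 6 − 5 = 1, and the invariant factors of ∂_1 are all 1, so H_0 = Z.
  H_1: rank ker ∂_1 − rank ∂_2 = (15 − 5) − 10 = 0, and ∂_2 has invariant factor 2 > 1, so H_1 = Z_2.
  H_2: rank ker ∂_2 − rank ∂_3 = (10 − 10) − 0 = 0, and there is no ∂_3, so H_2 = 0.

As a check, the Euler characteristic is 6 − 15 + 10 = 1, which agrees with 1 − 0 + 0 = 1.
(K is a triangulation of the real projective plane RP^2.)

H_0 = Z,  H_1 = Z_2,  H_2 = 0.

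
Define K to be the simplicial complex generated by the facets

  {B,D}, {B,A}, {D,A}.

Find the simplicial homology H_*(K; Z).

H_0 ≅ Z,  H_1 ≅ Z.

We work with the vertex ordering A < B < D. The simplices of K, each written with vertices in increasing order, are:

  0-simplices (3): A, B, D
  1-simplices (3): AB, AD, BD

so the chain groups are C_0 ≅ Z^3, C_1 ≅ Z^3.

Boundary ∂_1: C_1 → C_0 is given by ∂[p,q] = [q] − [p].
As a 3×3 matrix over Z this has rank 2, with invariant factors (1,1).

Reading off H_k = ker ∂_k / im ∂_{k+1}:

  H_0: rank C_0 − rank ∂_1 = 3 − 2 = 1, and the invariant factors of ∂_1 are all 1, so H_0 = Z.
  H_1: rank ker ∂_1 − rank ∂_2 = (3 − 2) − 0 = 1, and there is no ∂_2, so H_1 = Z.

As a check, the Euler characteristic is 3 − 3 = 0, which agrees with 1 − 1 = 0.
(K is a triangulation of the circle S^1.)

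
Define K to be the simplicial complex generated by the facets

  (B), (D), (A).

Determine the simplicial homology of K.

We work with the vertex ordering A < B < D. The simplices of K, each written with vertices in increasing order, are:

  0-simplices (3): A, B, D

so the chain groups are C_0 ≅ Z^3.

From H_k ≅ ker(∂_k) / im(∂_{k+1}) we obtain:

  H_0: rank C_0 − rank ∂_1 = 3 − 0 = 3, and there is no ∂_1, so H_0 = Z^3.

H_0 ≅ Z^3.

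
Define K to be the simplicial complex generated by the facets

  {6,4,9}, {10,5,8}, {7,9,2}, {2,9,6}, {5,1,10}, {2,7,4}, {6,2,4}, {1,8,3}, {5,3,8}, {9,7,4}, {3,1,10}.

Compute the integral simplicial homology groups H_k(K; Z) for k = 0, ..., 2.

K has 10 vertices, 19 edges, 11 triangles.
rank ∂_0 = 0, rank ∂_1 = 8 ⇒ b_0 = 10 − 0 − 8 = 2; all invariant factors of ∂_1 are 1 so no torsion. So H_0 = Z^2.
rank ∂_1 = 8, rank ∂_2 = 10 ⇒ b_1 = 19 − 8 − 10 = 1; all invariant factors of ∂_2 are 1 so no torsion. So H_1 = Z.
rank ∂_2 = 10, rank ∂_3 = 0 ⇒ b_2 = 11 − 10 − 0 = 1. So H_2 = Z.

H_0 = Z^2,  H_1 = Z,  H_2 = Z.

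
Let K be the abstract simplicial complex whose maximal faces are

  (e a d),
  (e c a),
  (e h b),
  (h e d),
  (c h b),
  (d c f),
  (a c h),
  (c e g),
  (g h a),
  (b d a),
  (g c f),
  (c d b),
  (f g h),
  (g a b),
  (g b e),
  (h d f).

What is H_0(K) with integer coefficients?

H_0 ≅ Z.

Order the vertices as a < b < c < d < e < f < g < h. Listing each simplex with vertices in this order, K has dimension 2 with simplices:

  0-simplices (8): a, b, c, d, e, f, g, h
  1-simplices (24): ab, ac, ad, ae, ag, ah, bc, bd, be, bg, bh, cd, ce, cf, cg, ch, de, df, dh, eg, eh, fg, fh, gh
  2-simplices (16): abd, abg, ace, ach, ade, agh, bcd, bch, beg, beh, cdf, ceg, cfg, deh, dfh, fgh

Hence C_0 ≅ Z^8, C_1 ≅ Z^24, C_2 ≅ Z^16.

∂_1: C_1 → C_0 sends each edge [p,q] (with p < q) to q − p. For instance
  ∂bc = c − b.
This gives a 8×24 integer matrix of rank 7; reducing to Smith normal form yields diagonal entries (1,1,1,1,1,1,1).

∂_2: C_2 → C_1 acts by ∂[p,q,r] = [q,r] − [p,r] + [p,q]. For instance
  ∂deh = eh − dh + de,
  ∂abd = bd − ad + ab.
The 24×16 boundary matrix has rank 15 and Smith normal form diag(1,1,1,1,1,1,1,1,1,1,1,1,1,1,1).

Computing H_k = (kernel of ∂_k) / (image of ∂_{k+1}):

  H_0: rank C_0 − rank ∂_1 = 8 − 7 = 1, and the invariant factors of ∂_1 are all 1, so H_0 = Z.

(K is a triangulation of the torus T^2.)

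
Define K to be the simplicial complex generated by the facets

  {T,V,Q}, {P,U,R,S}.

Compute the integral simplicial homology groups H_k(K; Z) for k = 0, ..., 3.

H_0 = Z^2,  H_1 = 0,  H_2 = 0,  H_3 = 0.

Take the total order P < Q < R < S < T < U < V on the vertex set. Then K (dimension 3) consists of the simplices:

  0-simplices (7): P, Q, R, S, T, U, V
  1-simplices (9): PR, PS, PU, QT, QV, RS, RU, SU, TV
  2-simplices (5): PRS, PRU, PSU, QTV, RSU
  3-simplices (1): PRSU

so the chain groups are C_0 ≅ Z^7, C_1 ≅ Z^9, C_2 ≅ Z^5, C_3 ≅ Z^1.

The boundary map ∂_1: C_1 → C_0 sends each edge [p,q] (with p < q) to q − p.
The 7×9 boundary matrix has rank 5 and Smith normal form diag(1,1,1,1,1).

∂_2: C_2 → C_1 maps a triangle to the signed sum of its edges. For instance
  ∂QTV = TV − QV + QT,
  ∂PRU = RU − PU + PR.
This gives a 9×5 integer matrix of rank 4; reducing to Smith normal form yields diagonal entries (1,1,1,1).

∂_3: C_3 → C_2 sends each 3-simplex σ to the alternating sum Σ_i (−1)^i (σ with its i-th vertex removed). For instance
  ∂PRSU = RSU − PSU + PRU − PRS.
This gives a 5×1 integer matrix of rank 1; reducing to Smith normal form yields diagonal entries (1).

Now H_k = ker ∂_k / im ∂_{k+1}, so:

  H_0: rank C_0 − rank ∂_1 = 7 − 5 = 2, and the invariant factors of ∂_1 are all 1, so H_0 ≅ Z^2.
  H_1: rank ker ∂_1 − rank ∂_2 = (9 − 5) − 4 = 0, and the invariant factors of ∂_2 are all 1, so H_1 ≅ 0.
  H_2: rank ker ∂_2 − rank ∂_3 = (5 − 4) − 1 = 0, and the invariant factors of ∂_3 are all 1, so H_2 ≅ 0.
  H_3: rank ker ∂_3 − rank ∂_4 = (1 − 1) − 0 = 0, and there is no ∂_4, so H_3 ≅ 0.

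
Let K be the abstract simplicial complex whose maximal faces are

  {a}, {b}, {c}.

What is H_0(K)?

H_0 = Z^3.

We work with the vertex ordering a < b < c. The simplices of K, each written with vertices in increasing order, are:

  0-simplices (3): a, b, c

Hence C_0 ≅ Z^3.

Computing H_k = (kernel of ∂_k) / (image of ∂_{k+1}):

  H_0: rank C_0 − rank ∂_1 = 3 − 0 = 3, and there is no ∂_1, so H_0 ≅ Z^3.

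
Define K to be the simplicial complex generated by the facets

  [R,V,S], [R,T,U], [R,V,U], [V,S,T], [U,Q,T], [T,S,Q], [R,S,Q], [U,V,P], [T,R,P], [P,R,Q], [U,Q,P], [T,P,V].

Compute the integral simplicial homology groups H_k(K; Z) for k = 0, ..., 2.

H_0 ≅ Z,  H_1 ≅ Z/2,  H_2 = 0.

Fix the vertex order P < Q < R < S < T < U < V and write every simplex with vertices in increasing order. Then dim K = 2 and the simplices of K are:

  0-simplices (7): P, Q, R, S, T, U, V
  1-simplices (18): PQ, PR, PT, PU, PV, QR, QS, QT, QU, RS, RT, RU, RV, ST, SV, TU, TV, UV
  2-simplices (12): PQR, PQU, PRT, PTV, PUV, QRS, QST, QTU, RSV, RTU, RUV, STV

giving chain groups C_0 ≅ Z^7, C_1 ≅ Z^18, C_2 ≅ Z^12.

Boundary ∂_1: C_1 → C_0 sends each edge [p,q] (with p < q) to q − p.
This gives a 7×18 integer matrix of rank 6; reducing to Smith normal form yields diagonal entries (1,1,1,1,1,1).

Boundary ∂_2: C_2 → C_1 sends each 2-simplex [p,q,r] to [q,r] − [p,r] + [p,q]. For instance
  ∂QST = ST − QT + QS,
  ∂QRS = RS − QS + QR.
As a 18×12 matrix over Z this has rank 12, with invariant factors (1,1,1,1,1,1,1,1,1,1,1,2).

Computing H_k = (kernel of ∂_k) / (image of ∂_{k+1}):

  H_0: rank C_0 − rank ∂_1 = 7 − 6 = 1, and the invariant factors of ∂_1 are all 1, so H_0 = Z.
  H_1: rank ker ∂_1 − rank ∂_2 = (18 − 6) − 12 = 0, and ∂_2 has invariant factor 2 > 1, so H_1 = Z/2.
  H_2: rank ker ∂_2 − rank ∂_3 = (12 − 12) − 0 = 0, and there is no ∂_3, so H_2 = 0.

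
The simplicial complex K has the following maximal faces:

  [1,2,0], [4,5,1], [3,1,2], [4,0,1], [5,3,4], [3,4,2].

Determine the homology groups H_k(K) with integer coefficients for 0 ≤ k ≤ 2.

Order the vertices as 0 < 1 < 2 < 3 < 4 < 5. Listing each simplex with vertices in this order, K has dimension 2 with simplices:

  0-simplices (6): [0], [1], [2], [3], [4], [5]
  1-simplices (12): [0,1], [0,2], [0,4], [1,2], [1,3], [1,4], [1,5], [2,3], [2,4], [3,4], [3,5], [4,5]
  2-simplices (6): [0,1,2], [0,1,4], [1,2,3], [1,4,5], [2,3,4], [3,4,5]

so the chain groups are C_0 ≅ Z^6, C_1 ≅ Z^12, C_2 ≅ Z^6.

∂_1: C_1 → C_0 sends each edge [p,q] (with p < q) to q − p.
As a 6×12 matrix over Z this has rank 5, with invariant factors (1,1,1,1,1).

∂_2: C_2 → C_1 maps a triangle to the signed sum of its edges. For instance
  ∂[3,4,5] = [4,5] − [3,5] + [3,4],
  ∂[1,4,5] = [4,5] − [1,5] + [1,4].
As a 12×6 matrix over Z this has rank 6, with invariant factors (1,1,1,1,1,1).

From H_k ≅ ker(∂_k) / im(∂_{k+1}) we obtain:

  H_0: rank C_0 − rank ∂_1 = 6 − 5 = 1, and the invariant factors of ∂_1 are all 1, so H_0 ≅ Z.
  H_1: rank ker ∂_1 − rank ∂_2 = (12 − 5) − 6 = 1, and the invariant factors of ∂_2 are all 1, so H_1 ≅ Z.
  H_2: rank ker ∂_2 − rank ∂_3 = (6 − 6) − 0 = 0, and there is no ∂_3, so H_2 ≅ 0.

H_0 = Z,  H_1 = Z,  H_2 = 0.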